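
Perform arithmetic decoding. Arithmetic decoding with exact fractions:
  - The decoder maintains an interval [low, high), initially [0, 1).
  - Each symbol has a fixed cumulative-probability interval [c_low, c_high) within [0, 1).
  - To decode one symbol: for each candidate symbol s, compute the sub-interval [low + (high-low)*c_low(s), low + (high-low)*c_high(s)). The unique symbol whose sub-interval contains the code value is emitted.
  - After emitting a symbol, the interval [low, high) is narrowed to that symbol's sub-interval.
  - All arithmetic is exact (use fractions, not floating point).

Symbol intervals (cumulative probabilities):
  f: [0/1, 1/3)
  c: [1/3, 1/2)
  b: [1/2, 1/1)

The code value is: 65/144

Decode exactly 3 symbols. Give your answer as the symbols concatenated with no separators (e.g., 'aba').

Answer: cbc

Derivation:
Step 1: interval [0/1, 1/1), width = 1/1 - 0/1 = 1/1
  'f': [0/1 + 1/1*0/1, 0/1 + 1/1*1/3) = [0/1, 1/3)
  'c': [0/1 + 1/1*1/3, 0/1 + 1/1*1/2) = [1/3, 1/2) <- contains code 65/144
  'b': [0/1 + 1/1*1/2, 0/1 + 1/1*1/1) = [1/2, 1/1)
  emit 'c', narrow to [1/3, 1/2)
Step 2: interval [1/3, 1/2), width = 1/2 - 1/3 = 1/6
  'f': [1/3 + 1/6*0/1, 1/3 + 1/6*1/3) = [1/3, 7/18)
  'c': [1/3 + 1/6*1/3, 1/3 + 1/6*1/2) = [7/18, 5/12)
  'b': [1/3 + 1/6*1/2, 1/3 + 1/6*1/1) = [5/12, 1/2) <- contains code 65/144
  emit 'b', narrow to [5/12, 1/2)
Step 3: interval [5/12, 1/2), width = 1/2 - 5/12 = 1/12
  'f': [5/12 + 1/12*0/1, 5/12 + 1/12*1/3) = [5/12, 4/9)
  'c': [5/12 + 1/12*1/3, 5/12 + 1/12*1/2) = [4/9, 11/24) <- contains code 65/144
  'b': [5/12 + 1/12*1/2, 5/12 + 1/12*1/1) = [11/24, 1/2)
  emit 'c', narrow to [4/9, 11/24)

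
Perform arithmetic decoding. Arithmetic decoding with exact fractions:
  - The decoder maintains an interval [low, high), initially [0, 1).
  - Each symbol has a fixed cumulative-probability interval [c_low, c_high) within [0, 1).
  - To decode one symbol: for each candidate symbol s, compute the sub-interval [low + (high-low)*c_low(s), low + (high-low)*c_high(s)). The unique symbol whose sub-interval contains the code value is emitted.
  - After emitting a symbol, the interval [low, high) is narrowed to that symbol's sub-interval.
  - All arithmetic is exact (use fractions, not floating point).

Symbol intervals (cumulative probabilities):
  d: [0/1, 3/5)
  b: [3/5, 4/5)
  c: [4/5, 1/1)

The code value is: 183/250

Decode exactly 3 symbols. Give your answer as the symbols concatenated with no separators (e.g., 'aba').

Answer: bbd

Derivation:
Step 1: interval [0/1, 1/1), width = 1/1 - 0/1 = 1/1
  'd': [0/1 + 1/1*0/1, 0/1 + 1/1*3/5) = [0/1, 3/5)
  'b': [0/1 + 1/1*3/5, 0/1 + 1/1*4/5) = [3/5, 4/5) <- contains code 183/250
  'c': [0/1 + 1/1*4/5, 0/1 + 1/1*1/1) = [4/5, 1/1)
  emit 'b', narrow to [3/5, 4/5)
Step 2: interval [3/5, 4/5), width = 4/5 - 3/5 = 1/5
  'd': [3/5 + 1/5*0/1, 3/5 + 1/5*3/5) = [3/5, 18/25)
  'b': [3/5 + 1/5*3/5, 3/5 + 1/5*4/5) = [18/25, 19/25) <- contains code 183/250
  'c': [3/5 + 1/5*4/5, 3/5 + 1/5*1/1) = [19/25, 4/5)
  emit 'b', narrow to [18/25, 19/25)
Step 3: interval [18/25, 19/25), width = 19/25 - 18/25 = 1/25
  'd': [18/25 + 1/25*0/1, 18/25 + 1/25*3/5) = [18/25, 93/125) <- contains code 183/250
  'b': [18/25 + 1/25*3/5, 18/25 + 1/25*4/5) = [93/125, 94/125)
  'c': [18/25 + 1/25*4/5, 18/25 + 1/25*1/1) = [94/125, 19/25)
  emit 'd', narrow to [18/25, 93/125)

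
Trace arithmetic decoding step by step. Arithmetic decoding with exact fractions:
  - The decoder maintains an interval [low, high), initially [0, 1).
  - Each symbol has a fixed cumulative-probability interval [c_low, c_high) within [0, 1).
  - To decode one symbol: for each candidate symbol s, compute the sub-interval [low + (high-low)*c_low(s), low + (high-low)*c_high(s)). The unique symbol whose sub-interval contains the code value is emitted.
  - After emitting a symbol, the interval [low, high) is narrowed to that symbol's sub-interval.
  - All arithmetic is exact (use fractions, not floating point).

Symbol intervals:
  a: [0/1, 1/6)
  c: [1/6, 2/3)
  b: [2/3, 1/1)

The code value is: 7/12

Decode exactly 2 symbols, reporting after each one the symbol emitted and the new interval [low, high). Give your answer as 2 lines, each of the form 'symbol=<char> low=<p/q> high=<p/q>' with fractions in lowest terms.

Step 1: interval [0/1, 1/1), width = 1/1 - 0/1 = 1/1
  'a': [0/1 + 1/1*0/1, 0/1 + 1/1*1/6) = [0/1, 1/6)
  'c': [0/1 + 1/1*1/6, 0/1 + 1/1*2/3) = [1/6, 2/3) <- contains code 7/12
  'b': [0/1 + 1/1*2/3, 0/1 + 1/1*1/1) = [2/3, 1/1)
  emit 'c', narrow to [1/6, 2/3)
Step 2: interval [1/6, 2/3), width = 2/3 - 1/6 = 1/2
  'a': [1/6 + 1/2*0/1, 1/6 + 1/2*1/6) = [1/6, 1/4)
  'c': [1/6 + 1/2*1/6, 1/6 + 1/2*2/3) = [1/4, 1/2)
  'b': [1/6 + 1/2*2/3, 1/6 + 1/2*1/1) = [1/2, 2/3) <- contains code 7/12
  emit 'b', narrow to [1/2, 2/3)

Answer: symbol=c low=1/6 high=2/3
symbol=b low=1/2 high=2/3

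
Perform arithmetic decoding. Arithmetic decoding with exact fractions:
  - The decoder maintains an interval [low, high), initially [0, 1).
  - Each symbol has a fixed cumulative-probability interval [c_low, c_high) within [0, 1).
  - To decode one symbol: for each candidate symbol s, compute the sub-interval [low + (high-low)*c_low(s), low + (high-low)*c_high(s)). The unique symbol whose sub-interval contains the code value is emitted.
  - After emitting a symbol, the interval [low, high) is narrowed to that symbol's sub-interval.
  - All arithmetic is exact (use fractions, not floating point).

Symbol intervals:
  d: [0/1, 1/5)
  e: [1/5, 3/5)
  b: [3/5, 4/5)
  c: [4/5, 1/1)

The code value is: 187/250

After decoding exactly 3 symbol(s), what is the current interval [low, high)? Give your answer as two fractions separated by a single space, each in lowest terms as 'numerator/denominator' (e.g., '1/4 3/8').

Step 1: interval [0/1, 1/1), width = 1/1 - 0/1 = 1/1
  'd': [0/1 + 1/1*0/1, 0/1 + 1/1*1/5) = [0/1, 1/5)
  'e': [0/1 + 1/1*1/5, 0/1 + 1/1*3/5) = [1/5, 3/5)
  'b': [0/1 + 1/1*3/5, 0/1 + 1/1*4/5) = [3/5, 4/5) <- contains code 187/250
  'c': [0/1 + 1/1*4/5, 0/1 + 1/1*1/1) = [4/5, 1/1)
  emit 'b', narrow to [3/5, 4/5)
Step 2: interval [3/5, 4/5), width = 4/5 - 3/5 = 1/5
  'd': [3/5 + 1/5*0/1, 3/5 + 1/5*1/5) = [3/5, 16/25)
  'e': [3/5 + 1/5*1/5, 3/5 + 1/5*3/5) = [16/25, 18/25)
  'b': [3/5 + 1/5*3/5, 3/5 + 1/5*4/5) = [18/25, 19/25) <- contains code 187/250
  'c': [3/5 + 1/5*4/5, 3/5 + 1/5*1/1) = [19/25, 4/5)
  emit 'b', narrow to [18/25, 19/25)
Step 3: interval [18/25, 19/25), width = 19/25 - 18/25 = 1/25
  'd': [18/25 + 1/25*0/1, 18/25 + 1/25*1/5) = [18/25, 91/125)
  'e': [18/25 + 1/25*1/5, 18/25 + 1/25*3/5) = [91/125, 93/125)
  'b': [18/25 + 1/25*3/5, 18/25 + 1/25*4/5) = [93/125, 94/125) <- contains code 187/250
  'c': [18/25 + 1/25*4/5, 18/25 + 1/25*1/1) = [94/125, 19/25)
  emit 'b', narrow to [93/125, 94/125)

Answer: 93/125 94/125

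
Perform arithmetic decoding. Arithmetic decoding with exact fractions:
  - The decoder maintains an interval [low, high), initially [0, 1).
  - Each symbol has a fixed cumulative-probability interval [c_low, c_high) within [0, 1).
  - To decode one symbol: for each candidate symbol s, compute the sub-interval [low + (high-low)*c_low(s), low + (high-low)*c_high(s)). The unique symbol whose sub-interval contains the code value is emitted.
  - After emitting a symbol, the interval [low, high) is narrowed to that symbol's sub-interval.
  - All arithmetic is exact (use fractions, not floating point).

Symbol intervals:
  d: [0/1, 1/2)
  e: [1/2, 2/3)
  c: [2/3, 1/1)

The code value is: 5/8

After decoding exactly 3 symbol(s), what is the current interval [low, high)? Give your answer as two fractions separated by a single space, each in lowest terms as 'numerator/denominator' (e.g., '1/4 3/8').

Answer: 11/18 23/36

Derivation:
Step 1: interval [0/1, 1/1), width = 1/1 - 0/1 = 1/1
  'd': [0/1 + 1/1*0/1, 0/1 + 1/1*1/2) = [0/1, 1/2)
  'e': [0/1 + 1/1*1/2, 0/1 + 1/1*2/3) = [1/2, 2/3) <- contains code 5/8
  'c': [0/1 + 1/1*2/3, 0/1 + 1/1*1/1) = [2/3, 1/1)
  emit 'e', narrow to [1/2, 2/3)
Step 2: interval [1/2, 2/3), width = 2/3 - 1/2 = 1/6
  'd': [1/2 + 1/6*0/1, 1/2 + 1/6*1/2) = [1/2, 7/12)
  'e': [1/2 + 1/6*1/2, 1/2 + 1/6*2/3) = [7/12, 11/18)
  'c': [1/2 + 1/6*2/3, 1/2 + 1/6*1/1) = [11/18, 2/3) <- contains code 5/8
  emit 'c', narrow to [11/18, 2/3)
Step 3: interval [11/18, 2/3), width = 2/3 - 11/18 = 1/18
  'd': [11/18 + 1/18*0/1, 11/18 + 1/18*1/2) = [11/18, 23/36) <- contains code 5/8
  'e': [11/18 + 1/18*1/2, 11/18 + 1/18*2/3) = [23/36, 35/54)
  'c': [11/18 + 1/18*2/3, 11/18 + 1/18*1/1) = [35/54, 2/3)
  emit 'd', narrow to [11/18, 23/36)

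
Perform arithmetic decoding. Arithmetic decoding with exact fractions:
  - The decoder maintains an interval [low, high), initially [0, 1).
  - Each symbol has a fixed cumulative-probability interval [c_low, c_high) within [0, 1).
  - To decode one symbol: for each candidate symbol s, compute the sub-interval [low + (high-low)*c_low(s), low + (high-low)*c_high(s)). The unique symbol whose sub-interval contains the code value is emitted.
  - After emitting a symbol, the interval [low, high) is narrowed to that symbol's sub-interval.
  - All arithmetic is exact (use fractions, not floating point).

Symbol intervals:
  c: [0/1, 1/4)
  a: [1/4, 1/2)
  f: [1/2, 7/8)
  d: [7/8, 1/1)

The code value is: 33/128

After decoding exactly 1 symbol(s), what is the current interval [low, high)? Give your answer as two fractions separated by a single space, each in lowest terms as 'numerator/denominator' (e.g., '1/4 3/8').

Answer: 1/4 1/2

Derivation:
Step 1: interval [0/1, 1/1), width = 1/1 - 0/1 = 1/1
  'c': [0/1 + 1/1*0/1, 0/1 + 1/1*1/4) = [0/1, 1/4)
  'a': [0/1 + 1/1*1/4, 0/1 + 1/1*1/2) = [1/4, 1/2) <- contains code 33/128
  'f': [0/1 + 1/1*1/2, 0/1 + 1/1*7/8) = [1/2, 7/8)
  'd': [0/1 + 1/1*7/8, 0/1 + 1/1*1/1) = [7/8, 1/1)
  emit 'a', narrow to [1/4, 1/2)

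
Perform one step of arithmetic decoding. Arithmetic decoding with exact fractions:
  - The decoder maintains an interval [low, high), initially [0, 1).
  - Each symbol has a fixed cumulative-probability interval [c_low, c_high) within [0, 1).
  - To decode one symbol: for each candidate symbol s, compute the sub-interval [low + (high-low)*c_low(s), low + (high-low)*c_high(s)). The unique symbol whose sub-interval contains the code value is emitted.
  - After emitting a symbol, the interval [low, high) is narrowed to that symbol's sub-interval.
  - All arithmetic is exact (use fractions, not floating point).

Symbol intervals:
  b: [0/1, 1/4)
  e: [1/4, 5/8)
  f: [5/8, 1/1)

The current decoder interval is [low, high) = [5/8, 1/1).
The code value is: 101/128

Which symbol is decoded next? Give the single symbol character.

Answer: e

Derivation:
Interval width = high − low = 1/1 − 5/8 = 3/8
Scaled code = (code − low) / width = (101/128 − 5/8) / 3/8 = 7/16
  b: [0/1, 1/4) 
  e: [1/4, 5/8) ← scaled code falls here ✓
  f: [5/8, 1/1) 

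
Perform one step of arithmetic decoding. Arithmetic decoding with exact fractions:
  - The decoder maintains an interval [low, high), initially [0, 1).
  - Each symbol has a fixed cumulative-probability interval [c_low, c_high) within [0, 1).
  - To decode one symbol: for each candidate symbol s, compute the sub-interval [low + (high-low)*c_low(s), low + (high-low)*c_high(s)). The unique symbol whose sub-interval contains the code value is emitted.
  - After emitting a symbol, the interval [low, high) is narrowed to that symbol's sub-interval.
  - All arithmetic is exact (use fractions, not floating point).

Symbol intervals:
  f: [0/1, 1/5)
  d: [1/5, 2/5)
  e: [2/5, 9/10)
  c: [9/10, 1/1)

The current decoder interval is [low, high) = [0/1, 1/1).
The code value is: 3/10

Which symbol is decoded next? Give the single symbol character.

Answer: d

Derivation:
Interval width = high − low = 1/1 − 0/1 = 1/1
Scaled code = (code − low) / width = (3/10 − 0/1) / 1/1 = 3/10
  f: [0/1, 1/5) 
  d: [1/5, 2/5) ← scaled code falls here ✓
  e: [2/5, 9/10) 
  c: [9/10, 1/1) 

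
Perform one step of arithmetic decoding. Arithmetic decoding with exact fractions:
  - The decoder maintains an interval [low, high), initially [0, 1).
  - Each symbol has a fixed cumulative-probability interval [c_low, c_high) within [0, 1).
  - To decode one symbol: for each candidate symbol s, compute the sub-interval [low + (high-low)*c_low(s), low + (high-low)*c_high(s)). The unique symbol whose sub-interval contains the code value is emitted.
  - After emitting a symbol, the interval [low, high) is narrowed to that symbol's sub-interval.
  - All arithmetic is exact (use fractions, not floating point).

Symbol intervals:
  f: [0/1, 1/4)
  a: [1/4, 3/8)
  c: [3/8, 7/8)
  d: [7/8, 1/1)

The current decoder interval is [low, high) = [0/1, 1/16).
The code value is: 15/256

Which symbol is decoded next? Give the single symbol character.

Answer: d

Derivation:
Interval width = high − low = 1/16 − 0/1 = 1/16
Scaled code = (code − low) / width = (15/256 − 0/1) / 1/16 = 15/16
  f: [0/1, 1/4) 
  a: [1/4, 3/8) 
  c: [3/8, 7/8) 
  d: [7/8, 1/1) ← scaled code falls here ✓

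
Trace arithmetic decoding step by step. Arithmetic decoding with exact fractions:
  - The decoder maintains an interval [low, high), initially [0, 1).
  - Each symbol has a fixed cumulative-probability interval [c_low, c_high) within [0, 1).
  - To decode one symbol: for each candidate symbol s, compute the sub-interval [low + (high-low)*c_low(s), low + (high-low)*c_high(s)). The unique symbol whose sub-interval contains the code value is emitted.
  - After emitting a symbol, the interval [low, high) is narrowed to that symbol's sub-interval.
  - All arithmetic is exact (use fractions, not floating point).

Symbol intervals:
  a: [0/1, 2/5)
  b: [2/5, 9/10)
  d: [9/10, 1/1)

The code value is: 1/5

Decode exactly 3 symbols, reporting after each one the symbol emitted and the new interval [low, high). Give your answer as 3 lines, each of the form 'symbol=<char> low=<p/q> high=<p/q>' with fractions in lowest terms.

Answer: symbol=a low=0/1 high=2/5
symbol=b low=4/25 high=9/25
symbol=a low=4/25 high=6/25

Derivation:
Step 1: interval [0/1, 1/1), width = 1/1 - 0/1 = 1/1
  'a': [0/1 + 1/1*0/1, 0/1 + 1/1*2/5) = [0/1, 2/5) <- contains code 1/5
  'b': [0/1 + 1/1*2/5, 0/1 + 1/1*9/10) = [2/5, 9/10)
  'd': [0/1 + 1/1*9/10, 0/1 + 1/1*1/1) = [9/10, 1/1)
  emit 'a', narrow to [0/1, 2/5)
Step 2: interval [0/1, 2/5), width = 2/5 - 0/1 = 2/5
  'a': [0/1 + 2/5*0/1, 0/1 + 2/5*2/5) = [0/1, 4/25)
  'b': [0/1 + 2/5*2/5, 0/1 + 2/5*9/10) = [4/25, 9/25) <- contains code 1/5
  'd': [0/1 + 2/5*9/10, 0/1 + 2/5*1/1) = [9/25, 2/5)
  emit 'b', narrow to [4/25, 9/25)
Step 3: interval [4/25, 9/25), width = 9/25 - 4/25 = 1/5
  'a': [4/25 + 1/5*0/1, 4/25 + 1/5*2/5) = [4/25, 6/25) <- contains code 1/5
  'b': [4/25 + 1/5*2/5, 4/25 + 1/5*9/10) = [6/25, 17/50)
  'd': [4/25 + 1/5*9/10, 4/25 + 1/5*1/1) = [17/50, 9/25)
  emit 'a', narrow to [4/25, 6/25)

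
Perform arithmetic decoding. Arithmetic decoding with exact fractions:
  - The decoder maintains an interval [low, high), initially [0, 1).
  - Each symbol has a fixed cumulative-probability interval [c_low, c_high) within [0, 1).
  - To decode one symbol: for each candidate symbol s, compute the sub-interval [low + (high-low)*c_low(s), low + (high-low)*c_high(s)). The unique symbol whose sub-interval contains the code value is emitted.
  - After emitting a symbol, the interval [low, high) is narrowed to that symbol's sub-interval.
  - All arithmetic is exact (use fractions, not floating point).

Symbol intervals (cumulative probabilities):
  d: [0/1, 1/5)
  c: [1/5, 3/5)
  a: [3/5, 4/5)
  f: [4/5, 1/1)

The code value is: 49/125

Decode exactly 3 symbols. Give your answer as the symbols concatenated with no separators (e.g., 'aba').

Step 1: interval [0/1, 1/1), width = 1/1 - 0/1 = 1/1
  'd': [0/1 + 1/1*0/1, 0/1 + 1/1*1/5) = [0/1, 1/5)
  'c': [0/1 + 1/1*1/5, 0/1 + 1/1*3/5) = [1/5, 3/5) <- contains code 49/125
  'a': [0/1 + 1/1*3/5, 0/1 + 1/1*4/5) = [3/5, 4/5)
  'f': [0/1 + 1/1*4/5, 0/1 + 1/1*1/1) = [4/5, 1/1)
  emit 'c', narrow to [1/5, 3/5)
Step 2: interval [1/5, 3/5), width = 3/5 - 1/5 = 2/5
  'd': [1/5 + 2/5*0/1, 1/5 + 2/5*1/5) = [1/5, 7/25)
  'c': [1/5 + 2/5*1/5, 1/5 + 2/5*3/5) = [7/25, 11/25) <- contains code 49/125
  'a': [1/5 + 2/5*3/5, 1/5 + 2/5*4/5) = [11/25, 13/25)
  'f': [1/5 + 2/5*4/5, 1/5 + 2/5*1/1) = [13/25, 3/5)
  emit 'c', narrow to [7/25, 11/25)
Step 3: interval [7/25, 11/25), width = 11/25 - 7/25 = 4/25
  'd': [7/25 + 4/25*0/1, 7/25 + 4/25*1/5) = [7/25, 39/125)
  'c': [7/25 + 4/25*1/5, 7/25 + 4/25*3/5) = [39/125, 47/125)
  'a': [7/25 + 4/25*3/5, 7/25 + 4/25*4/5) = [47/125, 51/125) <- contains code 49/125
  'f': [7/25 + 4/25*4/5, 7/25 + 4/25*1/1) = [51/125, 11/25)
  emit 'a', narrow to [47/125, 51/125)

Answer: cca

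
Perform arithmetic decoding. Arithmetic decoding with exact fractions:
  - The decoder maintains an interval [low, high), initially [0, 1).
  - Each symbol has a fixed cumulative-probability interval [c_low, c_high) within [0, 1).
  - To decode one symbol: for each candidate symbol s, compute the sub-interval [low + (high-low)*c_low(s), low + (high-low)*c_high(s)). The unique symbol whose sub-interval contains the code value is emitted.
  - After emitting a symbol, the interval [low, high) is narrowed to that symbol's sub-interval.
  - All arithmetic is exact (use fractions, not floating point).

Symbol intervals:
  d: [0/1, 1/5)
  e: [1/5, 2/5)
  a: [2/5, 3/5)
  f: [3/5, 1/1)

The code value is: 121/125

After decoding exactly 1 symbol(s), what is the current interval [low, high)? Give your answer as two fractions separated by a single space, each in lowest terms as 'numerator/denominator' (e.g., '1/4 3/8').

Answer: 3/5 1/1

Derivation:
Step 1: interval [0/1, 1/1), width = 1/1 - 0/1 = 1/1
  'd': [0/1 + 1/1*0/1, 0/1 + 1/1*1/5) = [0/1, 1/5)
  'e': [0/1 + 1/1*1/5, 0/1 + 1/1*2/5) = [1/5, 2/5)
  'a': [0/1 + 1/1*2/5, 0/1 + 1/1*3/5) = [2/5, 3/5)
  'f': [0/1 + 1/1*3/5, 0/1 + 1/1*1/1) = [3/5, 1/1) <- contains code 121/125
  emit 'f', narrow to [3/5, 1/1)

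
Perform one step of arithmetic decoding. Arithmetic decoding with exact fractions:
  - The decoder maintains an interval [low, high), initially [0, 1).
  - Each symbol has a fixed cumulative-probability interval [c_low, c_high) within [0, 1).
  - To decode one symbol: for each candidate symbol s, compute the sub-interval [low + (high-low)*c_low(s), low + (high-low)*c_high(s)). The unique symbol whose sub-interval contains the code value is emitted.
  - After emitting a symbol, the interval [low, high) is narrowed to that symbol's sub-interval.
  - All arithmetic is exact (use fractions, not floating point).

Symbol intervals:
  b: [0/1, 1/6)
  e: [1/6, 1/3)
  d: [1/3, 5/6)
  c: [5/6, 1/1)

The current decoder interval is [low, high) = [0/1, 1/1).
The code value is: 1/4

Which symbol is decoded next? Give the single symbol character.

Answer: e

Derivation:
Interval width = high − low = 1/1 − 0/1 = 1/1
Scaled code = (code − low) / width = (1/4 − 0/1) / 1/1 = 1/4
  b: [0/1, 1/6) 
  e: [1/6, 1/3) ← scaled code falls here ✓
  d: [1/3, 5/6) 
  c: [5/6, 1/1) 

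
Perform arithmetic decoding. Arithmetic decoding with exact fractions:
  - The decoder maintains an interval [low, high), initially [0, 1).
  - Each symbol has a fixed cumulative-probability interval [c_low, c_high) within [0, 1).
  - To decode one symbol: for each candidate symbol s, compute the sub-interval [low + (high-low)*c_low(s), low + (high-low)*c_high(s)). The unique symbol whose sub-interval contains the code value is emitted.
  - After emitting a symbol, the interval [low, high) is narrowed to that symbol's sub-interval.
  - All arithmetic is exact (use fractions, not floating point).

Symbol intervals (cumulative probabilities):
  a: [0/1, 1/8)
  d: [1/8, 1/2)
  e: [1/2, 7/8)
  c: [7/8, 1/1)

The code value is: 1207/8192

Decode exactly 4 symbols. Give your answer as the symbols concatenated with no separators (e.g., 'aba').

Answer: dadc

Derivation:
Step 1: interval [0/1, 1/1), width = 1/1 - 0/1 = 1/1
  'a': [0/1 + 1/1*0/1, 0/1 + 1/1*1/8) = [0/1, 1/8)
  'd': [0/1 + 1/1*1/8, 0/1 + 1/1*1/2) = [1/8, 1/2) <- contains code 1207/8192
  'e': [0/1 + 1/1*1/2, 0/1 + 1/1*7/8) = [1/2, 7/8)
  'c': [0/1 + 1/1*7/8, 0/1 + 1/1*1/1) = [7/8, 1/1)
  emit 'd', narrow to [1/8, 1/2)
Step 2: interval [1/8, 1/2), width = 1/2 - 1/8 = 3/8
  'a': [1/8 + 3/8*0/1, 1/8 + 3/8*1/8) = [1/8, 11/64) <- contains code 1207/8192
  'd': [1/8 + 3/8*1/8, 1/8 + 3/8*1/2) = [11/64, 5/16)
  'e': [1/8 + 3/8*1/2, 1/8 + 3/8*7/8) = [5/16, 29/64)
  'c': [1/8 + 3/8*7/8, 1/8 + 3/8*1/1) = [29/64, 1/2)
  emit 'a', narrow to [1/8, 11/64)
Step 3: interval [1/8, 11/64), width = 11/64 - 1/8 = 3/64
  'a': [1/8 + 3/64*0/1, 1/8 + 3/64*1/8) = [1/8, 67/512)
  'd': [1/8 + 3/64*1/8, 1/8 + 3/64*1/2) = [67/512, 19/128) <- contains code 1207/8192
  'e': [1/8 + 3/64*1/2, 1/8 + 3/64*7/8) = [19/128, 85/512)
  'c': [1/8 + 3/64*7/8, 1/8 + 3/64*1/1) = [85/512, 11/64)
  emit 'd', narrow to [67/512, 19/128)
Step 4: interval [67/512, 19/128), width = 19/128 - 67/512 = 9/512
  'a': [67/512 + 9/512*0/1, 67/512 + 9/512*1/8) = [67/512, 545/4096)
  'd': [67/512 + 9/512*1/8, 67/512 + 9/512*1/2) = [545/4096, 143/1024)
  'e': [67/512 + 9/512*1/2, 67/512 + 9/512*7/8) = [143/1024, 599/4096)
  'c': [67/512 + 9/512*7/8, 67/512 + 9/512*1/1) = [599/4096, 19/128) <- contains code 1207/8192
  emit 'c', narrow to [599/4096, 19/128)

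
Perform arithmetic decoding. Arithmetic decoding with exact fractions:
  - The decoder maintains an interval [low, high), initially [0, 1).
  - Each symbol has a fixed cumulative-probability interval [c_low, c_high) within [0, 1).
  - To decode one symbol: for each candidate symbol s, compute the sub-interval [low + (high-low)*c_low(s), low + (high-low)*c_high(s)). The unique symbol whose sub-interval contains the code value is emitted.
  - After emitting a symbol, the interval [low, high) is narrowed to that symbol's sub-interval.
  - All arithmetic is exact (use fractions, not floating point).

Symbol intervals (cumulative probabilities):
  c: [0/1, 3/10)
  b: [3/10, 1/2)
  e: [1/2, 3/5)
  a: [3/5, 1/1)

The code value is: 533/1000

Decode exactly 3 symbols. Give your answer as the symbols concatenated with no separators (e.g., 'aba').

Step 1: interval [0/1, 1/1), width = 1/1 - 0/1 = 1/1
  'c': [0/1 + 1/1*0/1, 0/1 + 1/1*3/10) = [0/1, 3/10)
  'b': [0/1 + 1/1*3/10, 0/1 + 1/1*1/2) = [3/10, 1/2)
  'e': [0/1 + 1/1*1/2, 0/1 + 1/1*3/5) = [1/2, 3/5) <- contains code 533/1000
  'a': [0/1 + 1/1*3/5, 0/1 + 1/1*1/1) = [3/5, 1/1)
  emit 'e', narrow to [1/2, 3/5)
Step 2: interval [1/2, 3/5), width = 3/5 - 1/2 = 1/10
  'c': [1/2 + 1/10*0/1, 1/2 + 1/10*3/10) = [1/2, 53/100)
  'b': [1/2 + 1/10*3/10, 1/2 + 1/10*1/2) = [53/100, 11/20) <- contains code 533/1000
  'e': [1/2 + 1/10*1/2, 1/2 + 1/10*3/5) = [11/20, 14/25)
  'a': [1/2 + 1/10*3/5, 1/2 + 1/10*1/1) = [14/25, 3/5)
  emit 'b', narrow to [53/100, 11/20)
Step 3: interval [53/100, 11/20), width = 11/20 - 53/100 = 1/50
  'c': [53/100 + 1/50*0/1, 53/100 + 1/50*3/10) = [53/100, 67/125) <- contains code 533/1000
  'b': [53/100 + 1/50*3/10, 53/100 + 1/50*1/2) = [67/125, 27/50)
  'e': [53/100 + 1/50*1/2, 53/100 + 1/50*3/5) = [27/50, 271/500)
  'a': [53/100 + 1/50*3/5, 53/100 + 1/50*1/1) = [271/500, 11/20)
  emit 'c', narrow to [53/100, 67/125)

Answer: ebc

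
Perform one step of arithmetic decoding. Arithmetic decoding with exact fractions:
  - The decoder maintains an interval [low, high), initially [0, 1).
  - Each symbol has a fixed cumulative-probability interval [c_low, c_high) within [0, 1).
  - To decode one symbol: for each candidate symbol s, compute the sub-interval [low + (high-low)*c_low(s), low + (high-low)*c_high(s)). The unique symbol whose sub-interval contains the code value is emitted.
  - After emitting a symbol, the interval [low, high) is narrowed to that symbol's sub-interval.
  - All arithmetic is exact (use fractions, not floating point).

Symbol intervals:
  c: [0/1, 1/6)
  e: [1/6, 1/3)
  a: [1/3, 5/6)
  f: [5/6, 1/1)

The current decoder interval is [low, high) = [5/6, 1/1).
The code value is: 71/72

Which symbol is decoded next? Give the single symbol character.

Answer: f

Derivation:
Interval width = high − low = 1/1 − 5/6 = 1/6
Scaled code = (code − low) / width = (71/72 − 5/6) / 1/6 = 11/12
  c: [0/1, 1/6) 
  e: [1/6, 1/3) 
  a: [1/3, 5/6) 
  f: [5/6, 1/1) ← scaled code falls here ✓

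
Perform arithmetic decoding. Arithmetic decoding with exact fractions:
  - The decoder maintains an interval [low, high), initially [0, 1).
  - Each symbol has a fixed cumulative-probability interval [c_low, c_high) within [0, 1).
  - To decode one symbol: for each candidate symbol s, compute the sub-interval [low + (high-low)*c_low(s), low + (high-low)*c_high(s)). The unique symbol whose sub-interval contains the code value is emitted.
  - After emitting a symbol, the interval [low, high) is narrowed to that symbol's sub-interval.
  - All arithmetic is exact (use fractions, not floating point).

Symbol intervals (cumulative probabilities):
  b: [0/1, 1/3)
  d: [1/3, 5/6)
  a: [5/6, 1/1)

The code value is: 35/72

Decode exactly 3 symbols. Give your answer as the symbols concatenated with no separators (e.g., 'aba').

Answer: dba

Derivation:
Step 1: interval [0/1, 1/1), width = 1/1 - 0/1 = 1/1
  'b': [0/1 + 1/1*0/1, 0/1 + 1/1*1/3) = [0/1, 1/3)
  'd': [0/1 + 1/1*1/3, 0/1 + 1/1*5/6) = [1/3, 5/6) <- contains code 35/72
  'a': [0/1 + 1/1*5/6, 0/1 + 1/1*1/1) = [5/6, 1/1)
  emit 'd', narrow to [1/3, 5/6)
Step 2: interval [1/3, 5/6), width = 5/6 - 1/3 = 1/2
  'b': [1/3 + 1/2*0/1, 1/3 + 1/2*1/3) = [1/3, 1/2) <- contains code 35/72
  'd': [1/3 + 1/2*1/3, 1/3 + 1/2*5/6) = [1/2, 3/4)
  'a': [1/3 + 1/2*5/6, 1/3 + 1/2*1/1) = [3/4, 5/6)
  emit 'b', narrow to [1/3, 1/2)
Step 3: interval [1/3, 1/2), width = 1/2 - 1/3 = 1/6
  'b': [1/3 + 1/6*0/1, 1/3 + 1/6*1/3) = [1/3, 7/18)
  'd': [1/3 + 1/6*1/3, 1/3 + 1/6*5/6) = [7/18, 17/36)
  'a': [1/3 + 1/6*5/6, 1/3 + 1/6*1/1) = [17/36, 1/2) <- contains code 35/72
  emit 'a', narrow to [17/36, 1/2)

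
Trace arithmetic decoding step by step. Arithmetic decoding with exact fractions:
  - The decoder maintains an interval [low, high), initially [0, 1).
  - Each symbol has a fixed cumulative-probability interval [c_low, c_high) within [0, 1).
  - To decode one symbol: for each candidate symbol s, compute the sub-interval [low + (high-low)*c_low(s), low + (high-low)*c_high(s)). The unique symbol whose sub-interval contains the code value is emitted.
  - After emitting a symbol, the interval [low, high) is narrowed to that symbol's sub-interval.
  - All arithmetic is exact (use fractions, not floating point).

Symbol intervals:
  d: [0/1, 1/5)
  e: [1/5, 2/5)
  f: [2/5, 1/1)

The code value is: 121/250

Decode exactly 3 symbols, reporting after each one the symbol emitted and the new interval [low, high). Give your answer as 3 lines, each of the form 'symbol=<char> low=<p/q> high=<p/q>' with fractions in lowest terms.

Step 1: interval [0/1, 1/1), width = 1/1 - 0/1 = 1/1
  'd': [0/1 + 1/1*0/1, 0/1 + 1/1*1/5) = [0/1, 1/5)
  'e': [0/1 + 1/1*1/5, 0/1 + 1/1*2/5) = [1/5, 2/5)
  'f': [0/1 + 1/1*2/5, 0/1 + 1/1*1/1) = [2/5, 1/1) <- contains code 121/250
  emit 'f', narrow to [2/5, 1/1)
Step 2: interval [2/5, 1/1), width = 1/1 - 2/5 = 3/5
  'd': [2/5 + 3/5*0/1, 2/5 + 3/5*1/5) = [2/5, 13/25) <- contains code 121/250
  'e': [2/5 + 3/5*1/5, 2/5 + 3/5*2/5) = [13/25, 16/25)
  'f': [2/5 + 3/5*2/5, 2/5 + 3/5*1/1) = [16/25, 1/1)
  emit 'd', narrow to [2/5, 13/25)
Step 3: interval [2/5, 13/25), width = 13/25 - 2/5 = 3/25
  'd': [2/5 + 3/25*0/1, 2/5 + 3/25*1/5) = [2/5, 53/125)
  'e': [2/5 + 3/25*1/5, 2/5 + 3/25*2/5) = [53/125, 56/125)
  'f': [2/5 + 3/25*2/5, 2/5 + 3/25*1/1) = [56/125, 13/25) <- contains code 121/250
  emit 'f', narrow to [56/125, 13/25)

Answer: symbol=f low=2/5 high=1/1
symbol=d low=2/5 high=13/25
symbol=f low=56/125 high=13/25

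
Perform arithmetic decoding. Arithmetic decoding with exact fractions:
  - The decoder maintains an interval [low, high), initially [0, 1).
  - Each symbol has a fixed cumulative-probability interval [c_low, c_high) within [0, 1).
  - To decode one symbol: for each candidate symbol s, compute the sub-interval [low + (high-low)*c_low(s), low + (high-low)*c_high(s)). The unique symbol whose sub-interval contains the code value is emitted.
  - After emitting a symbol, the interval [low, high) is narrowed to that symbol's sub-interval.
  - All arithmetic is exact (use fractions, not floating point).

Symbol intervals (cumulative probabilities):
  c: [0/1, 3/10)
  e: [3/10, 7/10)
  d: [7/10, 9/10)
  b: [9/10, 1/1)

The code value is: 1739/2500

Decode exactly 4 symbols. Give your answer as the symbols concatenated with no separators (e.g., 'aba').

Step 1: interval [0/1, 1/1), width = 1/1 - 0/1 = 1/1
  'c': [0/1 + 1/1*0/1, 0/1 + 1/1*3/10) = [0/1, 3/10)
  'e': [0/1 + 1/1*3/10, 0/1 + 1/1*7/10) = [3/10, 7/10) <- contains code 1739/2500
  'd': [0/1 + 1/1*7/10, 0/1 + 1/1*9/10) = [7/10, 9/10)
  'b': [0/1 + 1/1*9/10, 0/1 + 1/1*1/1) = [9/10, 1/1)
  emit 'e', narrow to [3/10, 7/10)
Step 2: interval [3/10, 7/10), width = 7/10 - 3/10 = 2/5
  'c': [3/10 + 2/5*0/1, 3/10 + 2/5*3/10) = [3/10, 21/50)
  'e': [3/10 + 2/5*3/10, 3/10 + 2/5*7/10) = [21/50, 29/50)
  'd': [3/10 + 2/5*7/10, 3/10 + 2/5*9/10) = [29/50, 33/50)
  'b': [3/10 + 2/5*9/10, 3/10 + 2/5*1/1) = [33/50, 7/10) <- contains code 1739/2500
  emit 'b', narrow to [33/50, 7/10)
Step 3: interval [33/50, 7/10), width = 7/10 - 33/50 = 1/25
  'c': [33/50 + 1/25*0/1, 33/50 + 1/25*3/10) = [33/50, 84/125)
  'e': [33/50 + 1/25*3/10, 33/50 + 1/25*7/10) = [84/125, 86/125)
  'd': [33/50 + 1/25*7/10, 33/50 + 1/25*9/10) = [86/125, 87/125) <- contains code 1739/2500
  'b': [33/50 + 1/25*9/10, 33/50 + 1/25*1/1) = [87/125, 7/10)
  emit 'd', narrow to [86/125, 87/125)
Step 4: interval [86/125, 87/125), width = 87/125 - 86/125 = 1/125
  'c': [86/125 + 1/125*0/1, 86/125 + 1/125*3/10) = [86/125, 863/1250)
  'e': [86/125 + 1/125*3/10, 86/125 + 1/125*7/10) = [863/1250, 867/1250)
  'd': [86/125 + 1/125*7/10, 86/125 + 1/125*9/10) = [867/1250, 869/1250)
  'b': [86/125 + 1/125*9/10, 86/125 + 1/125*1/1) = [869/1250, 87/125) <- contains code 1739/2500
  emit 'b', narrow to [869/1250, 87/125)

Answer: ebdb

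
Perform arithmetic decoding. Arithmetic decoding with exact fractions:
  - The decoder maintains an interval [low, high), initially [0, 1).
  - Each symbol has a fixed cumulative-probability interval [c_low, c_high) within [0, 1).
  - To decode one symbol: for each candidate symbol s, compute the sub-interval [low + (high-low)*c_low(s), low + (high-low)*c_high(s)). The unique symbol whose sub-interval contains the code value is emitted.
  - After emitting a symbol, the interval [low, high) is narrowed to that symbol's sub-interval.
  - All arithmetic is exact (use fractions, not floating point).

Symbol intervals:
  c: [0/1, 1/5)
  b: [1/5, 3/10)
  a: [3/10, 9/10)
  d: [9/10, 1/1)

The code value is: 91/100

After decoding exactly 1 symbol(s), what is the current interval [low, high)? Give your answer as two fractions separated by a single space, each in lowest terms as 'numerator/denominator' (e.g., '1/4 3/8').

Answer: 9/10 1/1

Derivation:
Step 1: interval [0/1, 1/1), width = 1/1 - 0/1 = 1/1
  'c': [0/1 + 1/1*0/1, 0/1 + 1/1*1/5) = [0/1, 1/5)
  'b': [0/1 + 1/1*1/5, 0/1 + 1/1*3/10) = [1/5, 3/10)
  'a': [0/1 + 1/1*3/10, 0/1 + 1/1*9/10) = [3/10, 9/10)
  'd': [0/1 + 1/1*9/10, 0/1 + 1/1*1/1) = [9/10, 1/1) <- contains code 91/100
  emit 'd', narrow to [9/10, 1/1)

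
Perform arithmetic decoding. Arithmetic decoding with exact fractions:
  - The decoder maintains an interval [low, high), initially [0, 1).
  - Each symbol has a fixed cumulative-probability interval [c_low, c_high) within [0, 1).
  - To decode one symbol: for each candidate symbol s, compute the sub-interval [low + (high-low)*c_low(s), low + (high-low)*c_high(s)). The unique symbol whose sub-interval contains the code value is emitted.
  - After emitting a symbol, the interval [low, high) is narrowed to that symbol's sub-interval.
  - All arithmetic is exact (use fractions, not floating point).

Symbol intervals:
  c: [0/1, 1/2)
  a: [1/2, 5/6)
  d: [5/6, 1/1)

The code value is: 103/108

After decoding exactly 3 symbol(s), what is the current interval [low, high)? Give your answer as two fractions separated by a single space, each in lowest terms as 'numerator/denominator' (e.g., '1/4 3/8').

Answer: 17/18 26/27

Derivation:
Step 1: interval [0/1, 1/1), width = 1/1 - 0/1 = 1/1
  'c': [0/1 + 1/1*0/1, 0/1 + 1/1*1/2) = [0/1, 1/2)
  'a': [0/1 + 1/1*1/2, 0/1 + 1/1*5/6) = [1/2, 5/6)
  'd': [0/1 + 1/1*5/6, 0/1 + 1/1*1/1) = [5/6, 1/1) <- contains code 103/108
  emit 'd', narrow to [5/6, 1/1)
Step 2: interval [5/6, 1/1), width = 1/1 - 5/6 = 1/6
  'c': [5/6 + 1/6*0/1, 5/6 + 1/6*1/2) = [5/6, 11/12)
  'a': [5/6 + 1/6*1/2, 5/6 + 1/6*5/6) = [11/12, 35/36) <- contains code 103/108
  'd': [5/6 + 1/6*5/6, 5/6 + 1/6*1/1) = [35/36, 1/1)
  emit 'a', narrow to [11/12, 35/36)
Step 3: interval [11/12, 35/36), width = 35/36 - 11/12 = 1/18
  'c': [11/12 + 1/18*0/1, 11/12 + 1/18*1/2) = [11/12, 17/18)
  'a': [11/12 + 1/18*1/2, 11/12 + 1/18*5/6) = [17/18, 26/27) <- contains code 103/108
  'd': [11/12 + 1/18*5/6, 11/12 + 1/18*1/1) = [26/27, 35/36)
  emit 'a', narrow to [17/18, 26/27)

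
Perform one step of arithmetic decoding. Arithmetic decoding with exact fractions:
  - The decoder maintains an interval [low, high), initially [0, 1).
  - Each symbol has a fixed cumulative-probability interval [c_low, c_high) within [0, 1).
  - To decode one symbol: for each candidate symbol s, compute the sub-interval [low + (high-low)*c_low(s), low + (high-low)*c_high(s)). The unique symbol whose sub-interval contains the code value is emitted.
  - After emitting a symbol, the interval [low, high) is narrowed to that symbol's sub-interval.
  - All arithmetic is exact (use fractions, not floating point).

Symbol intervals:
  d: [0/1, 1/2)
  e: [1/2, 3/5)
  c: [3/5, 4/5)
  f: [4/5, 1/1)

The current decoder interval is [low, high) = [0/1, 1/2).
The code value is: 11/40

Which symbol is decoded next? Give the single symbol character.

Interval width = high − low = 1/2 − 0/1 = 1/2
Scaled code = (code − low) / width = (11/40 − 0/1) / 1/2 = 11/20
  d: [0/1, 1/2) 
  e: [1/2, 3/5) ← scaled code falls here ✓
  c: [3/5, 4/5) 
  f: [4/5, 1/1) 

Answer: e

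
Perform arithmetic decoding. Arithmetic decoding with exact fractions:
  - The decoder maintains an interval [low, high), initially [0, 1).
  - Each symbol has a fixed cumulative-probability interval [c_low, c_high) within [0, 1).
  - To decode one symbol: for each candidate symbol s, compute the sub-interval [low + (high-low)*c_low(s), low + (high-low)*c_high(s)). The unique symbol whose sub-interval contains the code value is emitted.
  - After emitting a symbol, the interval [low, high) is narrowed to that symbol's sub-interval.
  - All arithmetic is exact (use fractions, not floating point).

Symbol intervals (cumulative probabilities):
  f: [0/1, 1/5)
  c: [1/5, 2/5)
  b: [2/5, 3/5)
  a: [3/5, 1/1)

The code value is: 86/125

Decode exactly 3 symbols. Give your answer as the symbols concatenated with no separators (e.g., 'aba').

Step 1: interval [0/1, 1/1), width = 1/1 - 0/1 = 1/1
  'f': [0/1 + 1/1*0/1, 0/1 + 1/1*1/5) = [0/1, 1/5)
  'c': [0/1 + 1/1*1/5, 0/1 + 1/1*2/5) = [1/5, 2/5)
  'b': [0/1 + 1/1*2/5, 0/1 + 1/1*3/5) = [2/5, 3/5)
  'a': [0/1 + 1/1*3/5, 0/1 + 1/1*1/1) = [3/5, 1/1) <- contains code 86/125
  emit 'a', narrow to [3/5, 1/1)
Step 2: interval [3/5, 1/1), width = 1/1 - 3/5 = 2/5
  'f': [3/5 + 2/5*0/1, 3/5 + 2/5*1/5) = [3/5, 17/25)
  'c': [3/5 + 2/5*1/5, 3/5 + 2/5*2/5) = [17/25, 19/25) <- contains code 86/125
  'b': [3/5 + 2/5*2/5, 3/5 + 2/5*3/5) = [19/25, 21/25)
  'a': [3/5 + 2/5*3/5, 3/5 + 2/5*1/1) = [21/25, 1/1)
  emit 'c', narrow to [17/25, 19/25)
Step 3: interval [17/25, 19/25), width = 19/25 - 17/25 = 2/25
  'f': [17/25 + 2/25*0/1, 17/25 + 2/25*1/5) = [17/25, 87/125) <- contains code 86/125
  'c': [17/25 + 2/25*1/5, 17/25 + 2/25*2/5) = [87/125, 89/125)
  'b': [17/25 + 2/25*2/5, 17/25 + 2/25*3/5) = [89/125, 91/125)
  'a': [17/25 + 2/25*3/5, 17/25 + 2/25*1/1) = [91/125, 19/25)
  emit 'f', narrow to [17/25, 87/125)

Answer: acf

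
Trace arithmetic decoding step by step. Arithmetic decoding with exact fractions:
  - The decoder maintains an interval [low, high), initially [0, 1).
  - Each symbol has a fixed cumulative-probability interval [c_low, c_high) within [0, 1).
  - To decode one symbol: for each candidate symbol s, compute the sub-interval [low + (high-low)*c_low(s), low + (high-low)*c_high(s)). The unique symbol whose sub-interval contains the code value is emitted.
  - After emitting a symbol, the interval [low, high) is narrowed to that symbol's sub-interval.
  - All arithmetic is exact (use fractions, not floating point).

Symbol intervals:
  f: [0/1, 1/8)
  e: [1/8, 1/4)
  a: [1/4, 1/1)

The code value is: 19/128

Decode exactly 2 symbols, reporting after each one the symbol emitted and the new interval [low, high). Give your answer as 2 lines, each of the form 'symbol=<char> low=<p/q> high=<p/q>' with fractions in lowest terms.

Answer: symbol=e low=1/8 high=1/4
symbol=e low=9/64 high=5/32

Derivation:
Step 1: interval [0/1, 1/1), width = 1/1 - 0/1 = 1/1
  'f': [0/1 + 1/1*0/1, 0/1 + 1/1*1/8) = [0/1, 1/8)
  'e': [0/1 + 1/1*1/8, 0/1 + 1/1*1/4) = [1/8, 1/4) <- contains code 19/128
  'a': [0/1 + 1/1*1/4, 0/1 + 1/1*1/1) = [1/4, 1/1)
  emit 'e', narrow to [1/8, 1/4)
Step 2: interval [1/8, 1/4), width = 1/4 - 1/8 = 1/8
  'f': [1/8 + 1/8*0/1, 1/8 + 1/8*1/8) = [1/8, 9/64)
  'e': [1/8 + 1/8*1/8, 1/8 + 1/8*1/4) = [9/64, 5/32) <- contains code 19/128
  'a': [1/8 + 1/8*1/4, 1/8 + 1/8*1/1) = [5/32, 1/4)
  emit 'e', narrow to [9/64, 5/32)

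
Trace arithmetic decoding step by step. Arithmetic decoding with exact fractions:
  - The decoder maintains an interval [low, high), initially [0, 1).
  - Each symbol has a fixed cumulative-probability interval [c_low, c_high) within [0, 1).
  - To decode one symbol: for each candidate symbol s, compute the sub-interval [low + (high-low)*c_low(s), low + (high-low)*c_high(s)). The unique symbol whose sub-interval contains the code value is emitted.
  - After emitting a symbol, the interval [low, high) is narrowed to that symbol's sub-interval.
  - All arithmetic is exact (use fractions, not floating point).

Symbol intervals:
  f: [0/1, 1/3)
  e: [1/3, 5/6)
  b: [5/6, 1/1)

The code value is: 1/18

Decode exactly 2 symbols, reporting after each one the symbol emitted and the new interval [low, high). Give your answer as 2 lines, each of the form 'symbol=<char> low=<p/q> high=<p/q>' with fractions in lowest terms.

Step 1: interval [0/1, 1/1), width = 1/1 - 0/1 = 1/1
  'f': [0/1 + 1/1*0/1, 0/1 + 1/1*1/3) = [0/1, 1/3) <- contains code 1/18
  'e': [0/1 + 1/1*1/3, 0/1 + 1/1*5/6) = [1/3, 5/6)
  'b': [0/1 + 1/1*5/6, 0/1 + 1/1*1/1) = [5/6, 1/1)
  emit 'f', narrow to [0/1, 1/3)
Step 2: interval [0/1, 1/3), width = 1/3 - 0/1 = 1/3
  'f': [0/1 + 1/3*0/1, 0/1 + 1/3*1/3) = [0/1, 1/9) <- contains code 1/18
  'e': [0/1 + 1/3*1/3, 0/1 + 1/3*5/6) = [1/9, 5/18)
  'b': [0/1 + 1/3*5/6, 0/1 + 1/3*1/1) = [5/18, 1/3)
  emit 'f', narrow to [0/1, 1/9)

Answer: symbol=f low=0/1 high=1/3
symbol=f low=0/1 high=1/9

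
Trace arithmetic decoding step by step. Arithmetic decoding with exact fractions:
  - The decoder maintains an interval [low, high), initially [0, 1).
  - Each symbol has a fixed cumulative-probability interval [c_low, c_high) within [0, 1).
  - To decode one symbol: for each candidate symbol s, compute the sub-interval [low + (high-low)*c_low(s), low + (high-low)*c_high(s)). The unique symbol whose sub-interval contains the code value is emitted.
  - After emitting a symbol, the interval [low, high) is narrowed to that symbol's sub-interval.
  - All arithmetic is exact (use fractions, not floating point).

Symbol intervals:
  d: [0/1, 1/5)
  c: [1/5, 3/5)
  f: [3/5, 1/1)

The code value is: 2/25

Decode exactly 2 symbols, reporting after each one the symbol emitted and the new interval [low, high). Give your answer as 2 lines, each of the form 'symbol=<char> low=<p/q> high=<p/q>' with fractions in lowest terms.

Step 1: interval [0/1, 1/1), width = 1/1 - 0/1 = 1/1
  'd': [0/1 + 1/1*0/1, 0/1 + 1/1*1/5) = [0/1, 1/5) <- contains code 2/25
  'c': [0/1 + 1/1*1/5, 0/1 + 1/1*3/5) = [1/5, 3/5)
  'f': [0/1 + 1/1*3/5, 0/1 + 1/1*1/1) = [3/5, 1/1)
  emit 'd', narrow to [0/1, 1/5)
Step 2: interval [0/1, 1/5), width = 1/5 - 0/1 = 1/5
  'd': [0/1 + 1/5*0/1, 0/1 + 1/5*1/5) = [0/1, 1/25)
  'c': [0/1 + 1/5*1/5, 0/1 + 1/5*3/5) = [1/25, 3/25) <- contains code 2/25
  'f': [0/1 + 1/5*3/5, 0/1 + 1/5*1/1) = [3/25, 1/5)
  emit 'c', narrow to [1/25, 3/25)

Answer: symbol=d low=0/1 high=1/5
symbol=c low=1/25 high=3/25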